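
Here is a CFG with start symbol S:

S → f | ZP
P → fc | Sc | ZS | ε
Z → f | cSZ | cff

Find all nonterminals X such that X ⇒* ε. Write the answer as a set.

{P}

Directly nullable (have an ε-rule): {P}.
Not nullable: S, Z — each has a terminal in every rule's right-hand side or depends on a non-nullable symbol.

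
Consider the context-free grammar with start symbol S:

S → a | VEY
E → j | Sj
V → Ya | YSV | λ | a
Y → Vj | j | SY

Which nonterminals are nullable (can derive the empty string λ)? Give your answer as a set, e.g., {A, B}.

{V}

Directly nullable (have an ε-rule): {V}.
Not nullable: E, S, Y — each has a terminal in every rule's right-hand side or depends on a non-nullable symbol.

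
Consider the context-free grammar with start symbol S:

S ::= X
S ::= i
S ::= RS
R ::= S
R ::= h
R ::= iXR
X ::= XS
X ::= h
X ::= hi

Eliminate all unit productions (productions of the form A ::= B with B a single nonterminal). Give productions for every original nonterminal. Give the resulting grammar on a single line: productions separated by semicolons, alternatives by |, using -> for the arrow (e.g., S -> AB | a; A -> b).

Unit productions: R->S, S->X.
Unit pairs (A ⇒* B via units): (R,S), (R,X), (S,X).
S: inherits non-unit rules of {S, X} → RS | XS | h | hi | i.
R: inherits non-unit rules of {R, S, X} → RS | XS | h | hi | i | iXR.
X: inherits non-unit rules of {X} → XS | h | hi.

S -> h | i | RS | XS | hi; R -> h | i | RS | XS | hi | iXR; X -> h | XS | hi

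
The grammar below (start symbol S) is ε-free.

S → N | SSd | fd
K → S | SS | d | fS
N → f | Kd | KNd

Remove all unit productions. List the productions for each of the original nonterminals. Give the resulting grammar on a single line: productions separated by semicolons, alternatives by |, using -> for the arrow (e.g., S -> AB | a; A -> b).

Unit productions: K->S, S->N.
Unit pairs (A ⇒* B via units): (K,N), (K,S), (S,N).
S: inherits non-unit rules of {N, S} → KNd | Kd | SSd | f | fd.
K: inherits non-unit rules of {K, N, S} → KNd | Kd | SS | SSd | d | f | fS | fd.
N: inherits non-unit rules of {N} → KNd | Kd | f.

S -> f | Kd | fd | KNd | SSd; K -> d | f | Kd | SS | fS | fd | KNd | SSd; N -> f | Kd | KNd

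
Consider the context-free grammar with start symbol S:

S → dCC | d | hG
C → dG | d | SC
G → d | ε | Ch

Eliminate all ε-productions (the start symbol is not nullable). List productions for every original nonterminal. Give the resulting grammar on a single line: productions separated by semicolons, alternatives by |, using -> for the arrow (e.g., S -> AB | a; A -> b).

Nullable set: {G}.
S -> hG: G nullable, giving h | hG.
C -> dG: G nullable, giving d | dG.
Drop G -> ε.
Unchanged (no nullable symbols): S -> d; S -> dCC; C -> SC; C -> d; G -> Ch; G -> d.

S -> d | h | hG | dCC; C -> d | SC | dG; G -> d | Ch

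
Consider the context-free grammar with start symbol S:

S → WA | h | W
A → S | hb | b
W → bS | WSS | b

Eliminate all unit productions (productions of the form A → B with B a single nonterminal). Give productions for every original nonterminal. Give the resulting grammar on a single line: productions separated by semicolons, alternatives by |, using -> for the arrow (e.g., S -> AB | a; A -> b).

Unit productions: A->S, S->W.
Unit pairs (A ⇒* B via units): (A,S), (A,W), (S,W).
S: inherits non-unit rules of {S, W} → WA | WSS | b | bS | h.
A: inherits non-unit rules of {A, S, W} → WA | WSS | b | bS | h | hb.
W: inherits non-unit rules of {W} → WSS | b | bS.

S -> b | h | WA | bS | WSS; A -> b | h | WA | bS | hb | WSS; W -> b | bS | WSS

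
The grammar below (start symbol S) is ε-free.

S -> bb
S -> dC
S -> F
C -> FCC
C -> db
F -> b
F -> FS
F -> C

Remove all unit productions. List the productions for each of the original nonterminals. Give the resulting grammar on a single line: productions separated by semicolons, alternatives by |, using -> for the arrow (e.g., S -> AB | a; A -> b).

S -> b | FS | bb | dC | db | FCC; C -> db | FCC; F -> b | FS | db | FCC

Unit productions: F->C, S->F.
Unit pairs (A ⇒* B via units): (F,C), (S,C), (S,F).
S: inherits non-unit rules of {C, F, S} → FCC | FS | b | bb | dC | db.
C: inherits non-unit rules of {C} → FCC | db.
F: inherits non-unit rules of {C, F} → FCC | FS | b | db.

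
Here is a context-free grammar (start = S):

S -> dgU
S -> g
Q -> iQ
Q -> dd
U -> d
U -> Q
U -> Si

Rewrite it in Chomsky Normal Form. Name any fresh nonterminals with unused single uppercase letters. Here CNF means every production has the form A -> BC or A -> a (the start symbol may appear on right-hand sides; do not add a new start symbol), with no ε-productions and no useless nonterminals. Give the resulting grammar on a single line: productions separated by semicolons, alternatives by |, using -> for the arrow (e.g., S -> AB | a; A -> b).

S -> g | AD; A -> d; B -> i; C -> g; D -> CU; Q -> AA | BQ; U -> d | AA | BQ | SB

No ε-productions.
After unit-elimination: S -> g | dgU; Q -> dd | iQ; U -> d | Si | dd | iQ.
TERM: introduce A -> d, C -> g, B -> i and substitute in every rule of length ≥2.
BIN: S -> ACU becomes S -> AD, D -> CU.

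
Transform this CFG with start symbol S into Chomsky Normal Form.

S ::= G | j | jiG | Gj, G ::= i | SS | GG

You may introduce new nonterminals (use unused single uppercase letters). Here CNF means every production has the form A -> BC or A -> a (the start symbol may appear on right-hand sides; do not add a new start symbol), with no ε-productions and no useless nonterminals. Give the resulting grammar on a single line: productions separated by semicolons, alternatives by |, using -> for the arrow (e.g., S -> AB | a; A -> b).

No ε-productions.
After unit-elimination: S -> i | j | GG | Gj | SS | jiG; G -> i | GG | SS.
TERM: introduce B -> i, A -> j and substitute in every rule of length ≥2.
BIN: S -> ABG becomes S -> AC, C -> BG.

S -> i | j | AC | GA | GG | SS; A -> j; B -> i; C -> BG; G -> i | GG | SS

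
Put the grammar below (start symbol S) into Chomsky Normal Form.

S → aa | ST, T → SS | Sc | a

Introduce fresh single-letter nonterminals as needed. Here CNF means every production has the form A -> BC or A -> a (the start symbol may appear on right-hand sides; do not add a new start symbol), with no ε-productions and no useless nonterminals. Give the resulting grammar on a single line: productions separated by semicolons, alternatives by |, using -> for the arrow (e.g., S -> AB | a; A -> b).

No ε-productions.
No unit productions to eliminate.
TERM: introduce A -> a, B -> c and substitute in every rule of length ≥2.

S -> AA | ST; A -> a; B -> c; T -> a | SB | SS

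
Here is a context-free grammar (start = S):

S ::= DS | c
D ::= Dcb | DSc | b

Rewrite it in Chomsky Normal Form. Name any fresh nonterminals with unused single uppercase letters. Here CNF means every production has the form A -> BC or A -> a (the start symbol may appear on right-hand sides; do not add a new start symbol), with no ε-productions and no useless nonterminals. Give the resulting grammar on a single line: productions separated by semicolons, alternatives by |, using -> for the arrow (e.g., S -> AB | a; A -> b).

No ε-productions.
No unit productions to eliminate.
TERM: introduce B -> b, A -> c and substitute in every rule of length ≥2.
BIN: D -> DAB becomes D -> DC, C -> AB; D -> DSA becomes D -> DE, E -> SA.

S -> c | DS; A -> c; B -> b; C -> AB; D -> b | DC | DE; E -> SA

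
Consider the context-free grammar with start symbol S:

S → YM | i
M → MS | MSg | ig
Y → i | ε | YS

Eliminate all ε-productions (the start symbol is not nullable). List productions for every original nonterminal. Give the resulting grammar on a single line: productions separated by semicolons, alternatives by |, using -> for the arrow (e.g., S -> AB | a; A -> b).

Nullable set: {Y}.
S -> YM: Y nullable, giving M | YM.
Drop Y -> ε.
Y -> YS: Y nullable, giving S | YS.
Unchanged (no nullable symbols): S -> i; M -> MS; M -> MSg; M -> ig; Y -> i.

S -> M | i | YM; M -> MS | ig | MSg; Y -> S | i | YS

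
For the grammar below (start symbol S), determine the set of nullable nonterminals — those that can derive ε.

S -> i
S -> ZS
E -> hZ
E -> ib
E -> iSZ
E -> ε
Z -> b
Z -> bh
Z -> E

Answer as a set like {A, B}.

Directly nullable (have an ε-rule): {E}.
Z is nullable via Z -> E (every symbol on the right is already known nullable).
Not nullable: S — each has a terminal in every rule's right-hand side or depends on a non-nullable symbol.

{E, Z}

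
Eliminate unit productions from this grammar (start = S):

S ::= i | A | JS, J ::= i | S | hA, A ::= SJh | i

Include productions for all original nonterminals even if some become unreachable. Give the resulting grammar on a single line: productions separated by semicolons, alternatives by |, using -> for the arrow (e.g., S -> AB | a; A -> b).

Unit productions: J->S, S->A.
Unit pairs (A ⇒* B via units): (J,A), (J,S), (S,A).
S: inherits non-unit rules of {A, S} → JS | SJh | i.
A: inherits non-unit rules of {A} → SJh | i.
J: inherits non-unit rules of {A, J, S} → JS | SJh | hA | i.

S -> i | JS | SJh; A -> i | SJh; J -> i | JS | hA | SJh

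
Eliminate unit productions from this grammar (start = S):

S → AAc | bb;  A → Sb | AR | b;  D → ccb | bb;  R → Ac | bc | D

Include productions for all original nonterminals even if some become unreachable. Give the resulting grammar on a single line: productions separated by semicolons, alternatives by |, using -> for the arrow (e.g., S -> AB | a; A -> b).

Unit productions: R->D.
Unit pairs (A ⇒* B via units): (R,D).
S: inherits non-unit rules of {S} → AAc | bb.
A: inherits non-unit rules of {A} → AR | Sb | b.
D: inherits non-unit rules of {D} → bb | ccb.
R: inherits non-unit rules of {D, R} → Ac | bb | bc | ccb.

S -> bb | AAc; A -> b | AR | Sb; D -> bb | ccb; R -> Ac | bb | bc | ccb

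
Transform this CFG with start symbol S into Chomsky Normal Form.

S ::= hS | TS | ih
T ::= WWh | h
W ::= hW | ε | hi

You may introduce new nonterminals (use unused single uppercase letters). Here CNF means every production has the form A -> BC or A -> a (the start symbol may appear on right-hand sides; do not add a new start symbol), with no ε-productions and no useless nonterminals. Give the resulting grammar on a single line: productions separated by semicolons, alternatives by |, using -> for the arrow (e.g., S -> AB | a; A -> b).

S -> AS | BA | TS; A -> h; B -> i; C -> WA; T -> h | WA | WC; W -> h | AB | AW

Nullable: {W}; after ε-elimination: S -> TS | hS | ih; T -> h | Wh | WWh; W -> h | hW | hi.
No unit productions to eliminate.
TERM: introduce A -> h, B -> i and substitute in every rule of length ≥2.
BIN: T -> WWA becomes T -> WC, C -> WA.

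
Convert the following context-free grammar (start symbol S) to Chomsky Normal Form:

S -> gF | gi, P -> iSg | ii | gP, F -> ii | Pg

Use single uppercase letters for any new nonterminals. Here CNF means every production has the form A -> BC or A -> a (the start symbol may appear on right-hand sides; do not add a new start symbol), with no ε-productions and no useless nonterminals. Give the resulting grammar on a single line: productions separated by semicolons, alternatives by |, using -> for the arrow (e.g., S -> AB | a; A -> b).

No ε-productions.
No unit productions to eliminate.
TERM: introduce A -> g, B -> i and substitute in every rule of length ≥2.
BIN: P -> BSA becomes P -> BC, C -> SA.

S -> AB | AF; A -> g; B -> i; C -> SA; F -> BB | PA; P -> AP | BB | BC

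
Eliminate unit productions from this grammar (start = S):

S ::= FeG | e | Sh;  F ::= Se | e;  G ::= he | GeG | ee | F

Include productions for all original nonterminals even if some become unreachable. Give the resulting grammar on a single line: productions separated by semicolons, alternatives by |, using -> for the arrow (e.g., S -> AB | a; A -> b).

S -> e | Sh | FeG; F -> e | Se; G -> e | Se | ee | he | GeG

Unit productions: G->F.
Unit pairs (A ⇒* B via units): (G,F).
S: inherits non-unit rules of {S} → FeG | Sh | e.
F: inherits non-unit rules of {F} → Se | e.
G: inherits non-unit rules of {F, G} → GeG | Se | e | ee | he.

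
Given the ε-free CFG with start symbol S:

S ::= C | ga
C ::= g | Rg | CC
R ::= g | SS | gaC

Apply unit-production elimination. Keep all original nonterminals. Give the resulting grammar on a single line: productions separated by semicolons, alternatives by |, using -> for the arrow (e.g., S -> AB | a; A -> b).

Unit productions: S->C.
Unit pairs (A ⇒* B via units): (S,C).
S: inherits non-unit rules of {C, S} → CC | Rg | g | ga.
C: inherits non-unit rules of {C} → CC | Rg | g.
R: inherits non-unit rules of {R} → SS | g | gaC.

S -> g | CC | Rg | ga; C -> g | CC | Rg; R -> g | SS | gaC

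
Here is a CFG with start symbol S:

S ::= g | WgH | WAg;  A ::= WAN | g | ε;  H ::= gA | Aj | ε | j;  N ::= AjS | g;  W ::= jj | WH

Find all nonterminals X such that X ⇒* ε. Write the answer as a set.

{A, H}

Directly nullable (have an ε-rule): {A, H}.
Not nullable: N, S, W — each has a terminal in every rule's right-hand side or depends on a non-nullable symbol.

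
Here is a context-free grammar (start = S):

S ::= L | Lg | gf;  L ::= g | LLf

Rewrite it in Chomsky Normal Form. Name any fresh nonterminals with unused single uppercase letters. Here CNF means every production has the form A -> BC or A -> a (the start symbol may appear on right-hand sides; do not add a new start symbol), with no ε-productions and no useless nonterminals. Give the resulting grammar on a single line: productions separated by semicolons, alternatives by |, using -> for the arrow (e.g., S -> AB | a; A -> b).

S -> g | BA | LB | LD; A -> f; B -> g; C -> LA; D -> LA; L -> g | LC

No ε-productions.
After unit-elimination: S -> g | Lg | gf | LLf; L -> g | LLf.
TERM: introduce A -> f, B -> g and substitute in every rule of length ≥2.
BIN: L -> LLA becomes L -> LC, C -> LA; S -> LLA becomes S -> LD, D -> LA.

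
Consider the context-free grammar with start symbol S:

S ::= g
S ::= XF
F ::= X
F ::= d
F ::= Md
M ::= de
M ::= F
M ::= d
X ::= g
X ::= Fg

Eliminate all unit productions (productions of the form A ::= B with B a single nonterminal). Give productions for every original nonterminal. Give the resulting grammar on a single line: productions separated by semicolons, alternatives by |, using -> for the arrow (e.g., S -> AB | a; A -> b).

Unit productions: F->X, M->F.
Unit pairs (A ⇒* B via units): (F,X), (M,F), (M,X).
S: inherits non-unit rules of {S} → XF | g.
F: inherits non-unit rules of {F, X} → Fg | Md | d | g.
M: inherits non-unit rules of {F, M, X} → Fg | Md | d | de | g.
X: inherits non-unit rules of {X} → Fg | g.

S -> g | XF; F -> d | g | Fg | Md; M -> d | g | Fg | Md | de; X -> g | Fg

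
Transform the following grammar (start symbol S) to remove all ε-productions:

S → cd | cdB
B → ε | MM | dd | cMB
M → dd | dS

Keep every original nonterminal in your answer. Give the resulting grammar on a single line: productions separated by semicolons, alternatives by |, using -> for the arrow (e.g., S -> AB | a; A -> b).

Nullable set: {B}.
S -> cdB: B nullable, giving cd | cdB.
Drop B -> ε.
B -> cMB: B nullable, giving cM | cMB.
Unchanged (no nullable symbols): S -> cd; B -> MM; B -> dd; M -> dS; M -> dd.

S -> cd | cdB; B -> MM | cM | dd | cMB; M -> dS | dd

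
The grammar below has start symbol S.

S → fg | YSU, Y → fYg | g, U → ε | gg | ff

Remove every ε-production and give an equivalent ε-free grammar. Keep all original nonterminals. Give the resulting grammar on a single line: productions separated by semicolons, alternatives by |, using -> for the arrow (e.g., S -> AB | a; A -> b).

S -> YS | fg | YSU; U -> ff | gg; Y -> g | fYg

Nullable set: {U}.
S -> YSU: U nullable, giving YS | YSU.
Drop U -> ε.
Unchanged (no nullable symbols): S -> fg; U -> ff; U -> gg; Y -> fYg; Y -> g.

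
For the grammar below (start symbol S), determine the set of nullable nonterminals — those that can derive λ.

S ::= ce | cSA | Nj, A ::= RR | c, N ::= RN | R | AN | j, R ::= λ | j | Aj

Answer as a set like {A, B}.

{A, N, R}

Directly nullable (have an ε-rule): {R}.
A is nullable via A -> RR (every symbol on the right is already known nullable).
N is nullable via N -> R (every symbol on the right is already known nullable).
Not nullable: S — each has a terminal in every rule's right-hand side or depends on a non-nullable symbol.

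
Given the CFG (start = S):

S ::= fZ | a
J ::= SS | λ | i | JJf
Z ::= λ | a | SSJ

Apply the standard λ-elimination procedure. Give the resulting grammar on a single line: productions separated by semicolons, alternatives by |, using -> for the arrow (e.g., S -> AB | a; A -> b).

S -> a | f | fZ; J -> f | i | Jf | SS | JJf; Z -> a | SS | SSJ

Nullable set: {J, Z}.
S -> fZ: Z nullable, giving f | fZ.
Drop J -> λ.
J -> JJf: J, J nullable, giving JJf | Jf | f.
Drop Z -> λ.
Z -> SSJ: J nullable, giving SS | SSJ.
Unchanged (no nullable symbols): S -> a; J -> SS; J -> i; Z -> a.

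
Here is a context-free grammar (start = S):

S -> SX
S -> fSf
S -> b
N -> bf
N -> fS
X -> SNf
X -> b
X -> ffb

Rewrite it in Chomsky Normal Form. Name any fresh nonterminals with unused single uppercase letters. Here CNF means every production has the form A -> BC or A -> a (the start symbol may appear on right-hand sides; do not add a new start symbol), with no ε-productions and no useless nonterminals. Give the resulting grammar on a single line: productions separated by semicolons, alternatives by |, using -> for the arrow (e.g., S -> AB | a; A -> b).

No ε-productions.
No unit productions to eliminate.
TERM: introduce A -> b, B -> f and substitute in every rule of length ≥2.
BIN: S -> BSB becomes S -> BC, C -> SB; X -> BBA becomes X -> BD, D -> BA; X -> SNB becomes X -> SE, E -> NB.

S -> b | BC | SX; A -> b; B -> f; C -> SB; D -> BA; E -> NB; N -> AB | BS; X -> b | BD | SE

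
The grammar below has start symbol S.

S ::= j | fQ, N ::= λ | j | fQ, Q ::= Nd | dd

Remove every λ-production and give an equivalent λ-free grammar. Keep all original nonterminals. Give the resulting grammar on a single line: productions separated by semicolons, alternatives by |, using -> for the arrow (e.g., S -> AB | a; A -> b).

S -> j | fQ; N -> j | fQ; Q -> d | Nd | dd

Nullable set: {N}.
Drop N -> λ.
Q -> Nd: N nullable, giving Nd | d.
Unchanged (no nullable symbols): S -> fQ; S -> j; N -> fQ; N -> j; Q -> dd.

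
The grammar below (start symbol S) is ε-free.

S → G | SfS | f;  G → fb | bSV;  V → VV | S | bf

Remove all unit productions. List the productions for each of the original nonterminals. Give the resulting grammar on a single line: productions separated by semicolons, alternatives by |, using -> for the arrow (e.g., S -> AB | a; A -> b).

S -> f | fb | SfS | bSV; G -> fb | bSV; V -> f | VV | bf | fb | SfS | bSV

Unit productions: S->G, V->S.
Unit pairs (A ⇒* B via units): (S,G), (V,G), (V,S).
S: inherits non-unit rules of {G, S} → SfS | bSV | f | fb.
G: inherits non-unit rules of {G} → bSV | fb.
V: inherits non-unit rules of {G, S, V} → SfS | VV | bSV | bf | f | fb.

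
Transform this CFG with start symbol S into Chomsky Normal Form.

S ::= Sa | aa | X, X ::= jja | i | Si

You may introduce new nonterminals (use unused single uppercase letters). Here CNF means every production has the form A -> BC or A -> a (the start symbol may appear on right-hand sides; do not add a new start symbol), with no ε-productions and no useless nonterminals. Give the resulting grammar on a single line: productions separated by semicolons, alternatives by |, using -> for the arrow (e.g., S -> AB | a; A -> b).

No ε-productions.
After unit-elimination: S -> i | Sa | Si | aa | jja; X -> i | Si | jja.
TERM: introduce A -> a, B -> i, C -> j and substitute in every rule of length ≥2.
BIN: S -> CCA becomes S -> CD, D -> CA; X -> CCA becomes X -> CE, E -> CA.
Drop unreachable/unproductive: X.

S -> i | AA | CD | SA | SB; A -> a; B -> i; C -> j; D -> CA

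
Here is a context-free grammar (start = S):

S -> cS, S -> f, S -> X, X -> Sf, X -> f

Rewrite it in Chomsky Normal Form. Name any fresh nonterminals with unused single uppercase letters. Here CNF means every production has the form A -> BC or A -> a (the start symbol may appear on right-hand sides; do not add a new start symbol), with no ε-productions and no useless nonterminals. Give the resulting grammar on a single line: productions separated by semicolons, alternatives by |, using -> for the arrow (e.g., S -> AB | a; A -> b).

S -> f | BS | SA; A -> f; B -> c

No ε-productions.
After unit-elimination: S -> f | Sf | cS; X -> f | Sf.
TERM: introduce B -> c, A -> f and substitute in every rule of length ≥2.
Drop unreachable/unproductive: X.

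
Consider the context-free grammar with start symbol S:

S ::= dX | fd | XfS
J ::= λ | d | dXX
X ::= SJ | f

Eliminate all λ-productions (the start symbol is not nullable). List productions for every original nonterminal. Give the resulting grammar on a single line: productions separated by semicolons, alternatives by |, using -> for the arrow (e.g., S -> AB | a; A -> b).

Nullable set: {J}.
Drop J -> λ.
X -> SJ: J nullable, giving S | SJ.
Unchanged (no nullable symbols): S -> XfS; S -> dX; S -> fd; J -> d; J -> dXX; X -> f.

S -> dX | fd | XfS; J -> d | dXX; X -> S | f | SJ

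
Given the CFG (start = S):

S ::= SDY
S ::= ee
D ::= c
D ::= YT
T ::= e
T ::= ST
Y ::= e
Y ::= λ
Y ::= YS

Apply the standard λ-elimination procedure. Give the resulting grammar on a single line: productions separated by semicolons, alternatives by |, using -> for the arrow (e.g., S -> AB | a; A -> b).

Nullable set: {Y}.
S -> SDY: Y nullable, giving SD | SDY.
D -> YT: Y nullable, giving T | YT.
Drop Y -> λ.
Y -> YS: Y nullable, giving S | YS.
Unchanged (no nullable symbols): S -> ee; D -> c; T -> ST; T -> e; Y -> e.

S -> SD | ee | SDY; D -> T | c | YT; T -> e | ST; Y -> S | e | YS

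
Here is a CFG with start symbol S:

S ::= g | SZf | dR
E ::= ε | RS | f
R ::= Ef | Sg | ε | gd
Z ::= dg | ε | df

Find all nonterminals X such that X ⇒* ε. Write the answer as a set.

{E, R, Z}

Directly nullable (have an ε-rule): {E, R, Z}.
Not nullable: S — each has a terminal in every rule's right-hand side or depends on a non-nullable symbol.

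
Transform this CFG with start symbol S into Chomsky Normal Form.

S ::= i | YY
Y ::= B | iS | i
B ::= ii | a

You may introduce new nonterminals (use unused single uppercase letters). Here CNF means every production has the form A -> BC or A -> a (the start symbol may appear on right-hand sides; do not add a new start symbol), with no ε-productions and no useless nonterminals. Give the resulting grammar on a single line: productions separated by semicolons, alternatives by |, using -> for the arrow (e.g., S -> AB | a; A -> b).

No ε-productions.
After unit-elimination: S -> i | YY; B -> a | ii; Y -> a | i | iS | ii.
TERM: introduce A -> i and substitute in every rule of length ≥2.
Drop unreachable/unproductive: B.

S -> i | YY; A -> i; Y -> a | i | AA | AS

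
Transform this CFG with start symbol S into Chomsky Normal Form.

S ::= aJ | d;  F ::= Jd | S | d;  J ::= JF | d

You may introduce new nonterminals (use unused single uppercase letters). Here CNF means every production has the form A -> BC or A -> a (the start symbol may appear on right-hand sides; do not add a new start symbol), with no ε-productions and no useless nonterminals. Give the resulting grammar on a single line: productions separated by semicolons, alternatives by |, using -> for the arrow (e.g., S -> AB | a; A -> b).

S -> d | BJ; A -> d; B -> a; F -> d | BJ | JA; J -> d | JF

No ε-productions.
After unit-elimination: S -> d | aJ; F -> d | Jd | aJ; J -> d | JF.
TERM: introduce B -> a, A -> d and substitute in every rule of length ≥2.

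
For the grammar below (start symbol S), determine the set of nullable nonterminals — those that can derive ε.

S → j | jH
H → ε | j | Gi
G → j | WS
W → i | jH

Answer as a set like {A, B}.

{H}

Directly nullable (have an ε-rule): {H}.
Not nullable: G, S, W — each has a terminal in every rule's right-hand side or depends on a non-nullable symbol.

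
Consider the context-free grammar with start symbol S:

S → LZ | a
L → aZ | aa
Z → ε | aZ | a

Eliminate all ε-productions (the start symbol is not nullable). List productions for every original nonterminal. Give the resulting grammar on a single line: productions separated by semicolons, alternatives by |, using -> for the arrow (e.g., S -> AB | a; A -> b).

Nullable set: {Z}.
S -> LZ: Z nullable, giving L | LZ.
L -> aZ: Z nullable, giving a | aZ.
Drop Z -> ε.
Z -> aZ: Z nullable, giving a | aZ.
Unchanged (no nullable symbols): S -> a; L -> aa; Z -> a.

S -> L | a | LZ; L -> a | aZ | aa; Z -> a | aZ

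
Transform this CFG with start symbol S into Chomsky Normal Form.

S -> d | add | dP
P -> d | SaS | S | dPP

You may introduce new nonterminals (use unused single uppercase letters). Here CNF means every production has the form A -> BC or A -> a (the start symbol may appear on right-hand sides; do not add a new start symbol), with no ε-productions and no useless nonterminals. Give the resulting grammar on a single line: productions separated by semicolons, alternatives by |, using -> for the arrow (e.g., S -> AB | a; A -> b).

No ε-productions.
After unit-elimination: S -> d | dP | add; P -> d | dP | SaS | add | dPP.
TERM: introduce A -> a, B -> d and substitute in every rule of length ≥2.
BIN: P -> ABB becomes P -> AC, C -> BB; P -> BPP becomes P -> BD, D -> PP; P -> SAS becomes P -> SE, E -> AS; S -> ABB becomes S -> AF, F -> BB.

S -> d | AF | BP; A -> a; B -> d; C -> BB; D -> PP; E -> AS; F -> BB; P -> d | AC | BD | BP | SE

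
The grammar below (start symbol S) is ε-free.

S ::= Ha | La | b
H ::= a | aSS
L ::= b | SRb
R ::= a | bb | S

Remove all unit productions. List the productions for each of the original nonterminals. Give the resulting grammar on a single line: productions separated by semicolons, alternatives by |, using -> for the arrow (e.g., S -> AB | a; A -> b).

S -> b | Ha | La; H -> a | aSS; L -> b | SRb; R -> a | b | Ha | La | bb

Unit productions: R->S.
Unit pairs (A ⇒* B via units): (R,S).
S: inherits non-unit rules of {S} → Ha | La | b.
H: inherits non-unit rules of {H} → a | aSS.
L: inherits non-unit rules of {L} → SRb | b.
R: inherits non-unit rules of {R, S} → Ha | La | a | b | bb.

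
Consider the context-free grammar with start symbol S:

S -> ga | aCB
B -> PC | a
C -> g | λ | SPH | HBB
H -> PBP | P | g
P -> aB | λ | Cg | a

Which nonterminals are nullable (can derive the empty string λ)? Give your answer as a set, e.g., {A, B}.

Directly nullable (have an ε-rule): {C, P}.
B is nullable via B -> PC (every symbol on the right is already known nullable).
H is nullable via H -> P (every symbol on the right is already known nullable).
Not nullable: S — each has a terminal in every rule's right-hand side or depends on a non-nullable symbol.

{B, C, H, P}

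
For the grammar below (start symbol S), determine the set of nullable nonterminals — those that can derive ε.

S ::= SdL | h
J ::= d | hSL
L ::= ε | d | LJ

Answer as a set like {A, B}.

{L}

Directly nullable (have an ε-rule): {L}.
Not nullable: J, S — each has a terminal in every rule's right-hand side or depends on a non-nullable symbol.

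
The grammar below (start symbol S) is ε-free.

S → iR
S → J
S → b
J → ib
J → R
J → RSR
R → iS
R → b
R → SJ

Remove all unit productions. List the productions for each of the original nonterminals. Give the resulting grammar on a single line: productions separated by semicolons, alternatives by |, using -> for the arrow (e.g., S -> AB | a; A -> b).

Unit productions: J->R, S->J.
Unit pairs (A ⇒* B via units): (J,R), (S,J), (S,R).
S: inherits non-unit rules of {J, R, S} → RSR | SJ | b | iR | iS | ib.
J: inherits non-unit rules of {J, R} → RSR | SJ | b | iS | ib.
R: inherits non-unit rules of {R} → SJ | b | iS.

S -> b | SJ | iR | iS | ib | RSR; J -> b | SJ | iS | ib | RSR; R -> b | SJ | iS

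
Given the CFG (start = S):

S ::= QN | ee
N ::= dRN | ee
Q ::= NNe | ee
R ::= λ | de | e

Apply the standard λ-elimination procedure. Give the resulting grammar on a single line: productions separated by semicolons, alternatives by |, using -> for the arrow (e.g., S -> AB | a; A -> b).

S -> QN | ee; N -> dN | ee | dRN; Q -> ee | NNe; R -> e | de

Nullable set: {R}.
N -> dRN: R nullable, giving dN | dRN.
Drop R -> λ.
Unchanged (no nullable symbols): S -> QN; S -> ee; N -> ee; Q -> NNe; Q -> ee; R -> de; R -> e.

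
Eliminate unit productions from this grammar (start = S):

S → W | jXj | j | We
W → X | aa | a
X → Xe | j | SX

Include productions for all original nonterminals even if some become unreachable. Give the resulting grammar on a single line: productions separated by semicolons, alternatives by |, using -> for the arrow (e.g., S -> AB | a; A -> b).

Unit productions: S->W, W->X.
Unit pairs (A ⇒* B via units): (S,W), (S,X), (W,X).
S: inherits non-unit rules of {S, W, X} → SX | We | Xe | a | aa | j | jXj.
W: inherits non-unit rules of {W, X} → SX | Xe | a | aa | j.
X: inherits non-unit rules of {X} → SX | Xe | j.

S -> a | j | SX | We | Xe | aa | jXj; W -> a | j | SX | Xe | aa; X -> j | SX | Xe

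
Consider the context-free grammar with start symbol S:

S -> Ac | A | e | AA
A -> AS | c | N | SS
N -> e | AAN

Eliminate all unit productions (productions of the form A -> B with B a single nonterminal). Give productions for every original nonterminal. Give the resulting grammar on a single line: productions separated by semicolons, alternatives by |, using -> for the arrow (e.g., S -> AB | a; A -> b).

S -> c | e | AA | AS | Ac | SS | AAN; A -> c | e | AS | SS | AAN; N -> e | AAN

Unit productions: A->N, S->A.
Unit pairs (A ⇒* B via units): (A,N), (S,A), (S,N).
S: inherits non-unit rules of {A, N, S} → AA | AAN | AS | Ac | SS | c | e.
A: inherits non-unit rules of {A, N} → AAN | AS | SS | c | e.
N: inherits non-unit rules of {N} → AAN | e.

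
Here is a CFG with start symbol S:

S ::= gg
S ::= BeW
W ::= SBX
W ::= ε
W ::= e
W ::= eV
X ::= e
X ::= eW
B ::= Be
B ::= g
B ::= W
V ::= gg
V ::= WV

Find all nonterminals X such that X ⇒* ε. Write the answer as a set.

Directly nullable (have an ε-rule): {W}.
B is nullable via B -> W (every symbol on the right is already known nullable).
Not nullable: S, V, X — each has a terminal in every rule's right-hand side or depends on a non-nullable symbol.

{B, W}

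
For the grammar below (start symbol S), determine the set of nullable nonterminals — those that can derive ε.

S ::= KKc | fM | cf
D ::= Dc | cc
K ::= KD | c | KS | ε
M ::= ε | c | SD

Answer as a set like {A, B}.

{K, M}

Directly nullable (have an ε-rule): {K, M}.
Not nullable: D, S — each has a terminal in every rule's right-hand side or depends on a non-nullable symbol.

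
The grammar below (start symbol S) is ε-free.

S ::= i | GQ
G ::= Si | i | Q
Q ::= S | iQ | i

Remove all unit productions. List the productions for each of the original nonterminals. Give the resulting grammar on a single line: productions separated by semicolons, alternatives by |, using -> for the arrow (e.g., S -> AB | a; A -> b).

S -> i | GQ; G -> i | GQ | Si | iQ; Q -> i | GQ | iQ

Unit productions: G->Q, Q->S.
Unit pairs (A ⇒* B via units): (G,Q), (G,S), (Q,S).
S: inherits non-unit rules of {S} → GQ | i.
G: inherits non-unit rules of {G, Q, S} → GQ | Si | i | iQ.
Q: inherits non-unit rules of {Q, S} → GQ | i | iQ.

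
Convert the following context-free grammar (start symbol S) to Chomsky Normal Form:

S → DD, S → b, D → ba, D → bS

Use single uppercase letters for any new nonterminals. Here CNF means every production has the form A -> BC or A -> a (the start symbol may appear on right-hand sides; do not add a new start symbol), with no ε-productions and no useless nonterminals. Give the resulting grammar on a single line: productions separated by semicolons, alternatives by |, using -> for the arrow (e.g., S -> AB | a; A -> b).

No ε-productions.
No unit productions to eliminate.
TERM: introduce B -> a, A -> b and substitute in every rule of length ≥2.

S -> b | DD; A -> b; B -> a; D -> AB | AS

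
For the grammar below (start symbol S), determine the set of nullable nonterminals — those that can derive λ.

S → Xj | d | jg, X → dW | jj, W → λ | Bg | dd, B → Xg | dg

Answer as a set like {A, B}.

Directly nullable (have an ε-rule): {W}.
Not nullable: B, S, X — each has a terminal in every rule's right-hand side or depends on a non-nullable symbol.

{W}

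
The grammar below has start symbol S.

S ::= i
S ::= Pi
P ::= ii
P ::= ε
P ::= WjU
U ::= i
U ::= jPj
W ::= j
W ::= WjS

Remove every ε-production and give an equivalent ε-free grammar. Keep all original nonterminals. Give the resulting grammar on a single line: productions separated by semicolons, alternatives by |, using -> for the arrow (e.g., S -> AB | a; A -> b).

S -> i | Pi; P -> ii | WjU; U -> i | jj | jPj; W -> j | WjS

Nullable set: {P}.
S -> Pi: P nullable, giving Pi | i.
Drop P -> ε.
U -> jPj: P nullable, giving jPj | jj.
Unchanged (no nullable symbols): S -> i; P -> WjU; P -> ii; U -> i; W -> WjS; W -> j.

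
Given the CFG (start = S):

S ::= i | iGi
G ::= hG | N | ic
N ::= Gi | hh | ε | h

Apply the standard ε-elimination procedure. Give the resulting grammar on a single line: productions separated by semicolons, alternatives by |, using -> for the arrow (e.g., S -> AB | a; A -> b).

Nullable set: {G, N}.
S -> iGi: G nullable, giving iGi | ii.
G -> N: N nullable, giving N.
G -> hG: G nullable, giving h | hG.
Drop N -> ε.
N -> Gi: G nullable, giving Gi | i.
Unchanged (no nullable symbols): S -> i; G -> ic; N -> h; N -> hh.

S -> i | ii | iGi; G -> N | h | hG | ic; N -> h | i | Gi | hh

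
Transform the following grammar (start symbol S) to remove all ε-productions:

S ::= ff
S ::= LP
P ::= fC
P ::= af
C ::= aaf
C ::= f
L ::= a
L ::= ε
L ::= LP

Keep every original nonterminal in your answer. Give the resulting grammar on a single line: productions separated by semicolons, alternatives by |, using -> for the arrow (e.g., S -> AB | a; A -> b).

Nullable set: {L}.
S -> LP: L nullable, giving LP | P.
Drop L -> ε.
L -> LP: L nullable, giving LP | P.
Unchanged (no nullable symbols): S -> ff; C -> aaf; C -> f; L -> a; P -> af; P -> fC.

S -> P | LP | ff; C -> f | aaf; L -> P | a | LP; P -> af | fC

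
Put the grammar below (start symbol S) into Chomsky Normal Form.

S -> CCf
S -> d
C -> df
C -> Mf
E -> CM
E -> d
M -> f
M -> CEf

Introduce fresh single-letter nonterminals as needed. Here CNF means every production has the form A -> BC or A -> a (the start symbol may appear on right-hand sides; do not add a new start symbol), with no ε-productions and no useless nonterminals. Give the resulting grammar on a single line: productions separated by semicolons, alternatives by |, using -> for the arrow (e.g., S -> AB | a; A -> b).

S -> d | CF; A -> f; B -> d; C -> BA | MA; D -> EA; E -> d | CM; F -> CA; M -> f | CD

No ε-productions.
No unit productions to eliminate.
TERM: introduce B -> d, A -> f and substitute in every rule of length ≥2.
BIN: M -> CEA becomes M -> CD, D -> EA; S -> CCA becomes S -> CF, F -> CA.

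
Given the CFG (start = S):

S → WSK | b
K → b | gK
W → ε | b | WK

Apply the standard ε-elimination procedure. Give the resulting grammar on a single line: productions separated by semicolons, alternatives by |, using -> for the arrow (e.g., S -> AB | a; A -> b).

Nullable set: {W}.
S -> WSK: W nullable, giving SK | WSK.
Drop W -> ε.
W -> WK: W nullable, giving K | WK.
Unchanged (no nullable symbols): S -> b; K -> b; K -> gK; W -> b.

S -> b | SK | WSK; K -> b | gK; W -> K | b | WK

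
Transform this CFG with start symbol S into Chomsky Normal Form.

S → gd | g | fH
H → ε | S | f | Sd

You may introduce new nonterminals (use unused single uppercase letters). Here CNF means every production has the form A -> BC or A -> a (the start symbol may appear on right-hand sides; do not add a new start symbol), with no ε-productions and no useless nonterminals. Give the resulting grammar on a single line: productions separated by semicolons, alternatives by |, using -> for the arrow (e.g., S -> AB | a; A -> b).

Nullable: {H}; after ε-elimination: S -> f | g | fH | gd; H -> S | f | Sd.
After unit-elimination: S -> f | g | fH | gd; H -> f | g | Sd | fH | gd.
TERM: introduce A -> d, B -> f, C -> g and substitute in every rule of length ≥2.

S -> f | g | BH | CA; A -> d; B -> f; C -> g; H -> f | g | BH | CA | SA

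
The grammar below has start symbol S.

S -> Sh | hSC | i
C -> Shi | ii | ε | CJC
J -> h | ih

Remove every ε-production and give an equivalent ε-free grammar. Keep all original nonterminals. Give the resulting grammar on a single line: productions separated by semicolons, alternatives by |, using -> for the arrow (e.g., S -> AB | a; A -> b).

Nullable set: {C}.
S -> hSC: C nullable, giving hS | hSC.
Drop C -> ε.
C -> CJC: C, C nullable, giving CJ | CJC | J | JC.
Unchanged (no nullable symbols): S -> Sh; S -> i; C -> Shi; C -> ii; J -> h; J -> ih.

S -> i | Sh | hS | hSC; C -> J | CJ | JC | ii | CJC | Shi; J -> h | ih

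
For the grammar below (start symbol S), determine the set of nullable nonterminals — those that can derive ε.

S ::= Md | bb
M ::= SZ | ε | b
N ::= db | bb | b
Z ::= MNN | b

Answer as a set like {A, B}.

{M}

Directly nullable (have an ε-rule): {M}.
Not nullable: N, S, Z — each has a terminal in every rule's right-hand side or depends on a non-nullable symbol.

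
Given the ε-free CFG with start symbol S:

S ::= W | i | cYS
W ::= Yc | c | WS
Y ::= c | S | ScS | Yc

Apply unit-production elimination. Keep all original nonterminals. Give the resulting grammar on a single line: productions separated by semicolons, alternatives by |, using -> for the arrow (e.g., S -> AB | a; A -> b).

Unit productions: S->W, Y->S.
Unit pairs (A ⇒* B via units): (S,W), (Y,S), (Y,W).
S: inherits non-unit rules of {S, W} → WS | Yc | c | cYS | i.
W: inherits non-unit rules of {W} → WS | Yc | c.
Y: inherits non-unit rules of {S, W, Y} → ScS | WS | Yc | c | cYS | i.

S -> c | i | WS | Yc | cYS; W -> c | WS | Yc; Y -> c | i | WS | Yc | ScS | cYS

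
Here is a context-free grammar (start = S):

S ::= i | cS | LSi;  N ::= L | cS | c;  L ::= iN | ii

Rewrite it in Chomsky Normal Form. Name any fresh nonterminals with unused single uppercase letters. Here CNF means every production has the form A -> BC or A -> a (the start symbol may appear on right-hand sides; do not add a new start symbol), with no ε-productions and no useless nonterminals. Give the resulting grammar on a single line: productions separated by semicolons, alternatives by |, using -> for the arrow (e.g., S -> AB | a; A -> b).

No ε-productions.
After unit-elimination: S -> i | cS | LSi; L -> iN | ii; N -> c | cS | iN | ii.
TERM: introduce B -> c, A -> i and substitute in every rule of length ≥2.
BIN: S -> LSA becomes S -> LC, C -> SA.

S -> i | BS | LC; A -> i; B -> c; C -> SA; L -> AA | AN; N -> c | AA | AN | BS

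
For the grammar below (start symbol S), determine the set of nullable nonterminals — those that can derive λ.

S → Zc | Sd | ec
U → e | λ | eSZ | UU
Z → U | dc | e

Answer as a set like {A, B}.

Directly nullable (have an ε-rule): {U}.
Z is nullable via Z -> U (every symbol on the right is already known nullable).
Not nullable: S — each has a terminal in every rule's right-hand side or depends on a non-nullable symbol.

{U, Z}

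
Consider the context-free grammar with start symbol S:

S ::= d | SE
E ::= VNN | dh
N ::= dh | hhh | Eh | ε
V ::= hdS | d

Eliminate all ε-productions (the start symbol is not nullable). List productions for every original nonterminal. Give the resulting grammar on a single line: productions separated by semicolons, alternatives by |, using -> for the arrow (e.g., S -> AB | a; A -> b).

S -> d | SE; E -> V | VN | dh | VNN; N -> Eh | dh | hhh; V -> d | hdS

Nullable set: {N}.
E -> VNN: N, N nullable, giving V | VN | VNN.
Drop N -> ε.
Unchanged (no nullable symbols): S -> SE; S -> d; E -> dh; N -> Eh; N -> dh; N -> hhh; V -> d; V -> hdS.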